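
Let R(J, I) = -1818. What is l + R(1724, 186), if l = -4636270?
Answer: -4638088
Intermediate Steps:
l + R(1724, 186) = -4636270 - 1818 = -4638088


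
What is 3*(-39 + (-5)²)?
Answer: -42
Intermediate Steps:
3*(-39 + (-5)²) = 3*(-39 + 25) = 3*(-14) = -42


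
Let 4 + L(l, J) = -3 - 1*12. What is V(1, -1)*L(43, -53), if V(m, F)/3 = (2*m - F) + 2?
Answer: -285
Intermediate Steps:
V(m, F) = 6 - 3*F + 6*m (V(m, F) = 3*((2*m - F) + 2) = 3*((-F + 2*m) + 2) = 3*(2 - F + 2*m) = 6 - 3*F + 6*m)
L(l, J) = -19 (L(l, J) = -4 + (-3 - 1*12) = -4 + (-3 - 12) = -4 - 15 = -19)
V(1, -1)*L(43, -53) = (6 - 3*(-1) + 6*1)*(-19) = (6 + 3 + 6)*(-19) = 15*(-19) = -285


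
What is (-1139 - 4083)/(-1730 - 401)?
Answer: 5222/2131 ≈ 2.4505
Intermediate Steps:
(-1139 - 4083)/(-1730 - 401) = -5222/(-2131) = -5222*(-1/2131) = 5222/2131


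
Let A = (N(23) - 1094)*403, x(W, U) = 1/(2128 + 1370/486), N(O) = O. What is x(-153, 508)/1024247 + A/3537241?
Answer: -13464899446337748/110350231715245459 ≈ -0.12202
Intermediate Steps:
x(W, U) = 243/517789 (x(W, U) = 1/(2128 + 1370*(1/486)) = 1/(2128 + 685/243) = 1/(517789/243) = 243/517789)
A = -431613 (A = (23 - 1094)*403 = -1071*403 = -431613)
x(-153, 508)/1024247 + A/3537241 = (243/517789)/1024247 - 431613/3537241 = (243/517789)*(1/1024247) - 431613*1/3537241 = 243/530343829883 - 25389/208073 = -13464899446337748/110350231715245459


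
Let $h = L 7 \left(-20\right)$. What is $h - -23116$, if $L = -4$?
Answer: $23676$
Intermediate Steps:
$h = 560$ ($h = \left(-4\right) 7 \left(-20\right) = \left(-28\right) \left(-20\right) = 560$)
$h - -23116 = 560 - -23116 = 560 + 23116 = 23676$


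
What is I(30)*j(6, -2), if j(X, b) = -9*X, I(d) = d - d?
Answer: 0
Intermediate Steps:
I(d) = 0
I(30)*j(6, -2) = 0*(-9*6) = 0*(-54) = 0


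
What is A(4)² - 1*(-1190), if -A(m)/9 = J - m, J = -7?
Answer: 10991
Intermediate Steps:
A(m) = 63 + 9*m (A(m) = -9*(-7 - m) = 63 + 9*m)
A(4)² - 1*(-1190) = (63 + 9*4)² - 1*(-1190) = (63 + 36)² + 1190 = 99² + 1190 = 9801 + 1190 = 10991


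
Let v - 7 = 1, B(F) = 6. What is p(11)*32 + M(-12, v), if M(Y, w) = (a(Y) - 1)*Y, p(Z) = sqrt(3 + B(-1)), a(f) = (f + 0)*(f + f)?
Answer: -3348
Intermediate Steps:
a(f) = 2*f**2 (a(f) = f*(2*f) = 2*f**2)
v = 8 (v = 7 + 1 = 8)
p(Z) = 3 (p(Z) = sqrt(3 + 6) = sqrt(9) = 3)
M(Y, w) = Y*(-1 + 2*Y**2) (M(Y, w) = (2*Y**2 - 1)*Y = (-1 + 2*Y**2)*Y = Y*(-1 + 2*Y**2))
p(11)*32 + M(-12, v) = 3*32 + (-1*(-12) + 2*(-12)**3) = 96 + (12 + 2*(-1728)) = 96 + (12 - 3456) = 96 - 3444 = -3348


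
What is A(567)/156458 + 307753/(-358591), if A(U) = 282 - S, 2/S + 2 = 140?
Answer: -3315401797219/3871205716782 ≈ -0.85643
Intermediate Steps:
S = 1/69 (S = 2/(-2 + 140) = 2/138 = 2*(1/138) = 1/69 ≈ 0.014493)
A(U) = 19457/69 (A(U) = 282 - 1*1/69 = 282 - 1/69 = 19457/69)
A(567)/156458 + 307753/(-358591) = (19457/69)/156458 + 307753/(-358591) = (19457/69)*(1/156458) + 307753*(-1/358591) = 19457/10795602 - 307753/358591 = -3315401797219/3871205716782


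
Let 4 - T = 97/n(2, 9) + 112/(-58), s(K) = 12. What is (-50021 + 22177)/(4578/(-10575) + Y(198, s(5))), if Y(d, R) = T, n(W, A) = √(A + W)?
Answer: 17597593882367400/94848732663349 + 28223937244642500*√11/94848732663349 ≈ 1172.5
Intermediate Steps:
T = 172/29 - 97*√11/11 (T = 4 - (97/(√(9 + 2)) + 112/(-58)) = 4 - (97/(√11) + 112*(-1/58)) = 4 - (97*(√11/11) - 56/29) = 4 - (97*√11/11 - 56/29) = 4 - (-56/29 + 97*√11/11) = 4 + (56/29 - 97*√11/11) = 172/29 - 97*√11/11 ≈ -23.316)
Y(d, R) = 172/29 - 97*√11/11
(-50021 + 22177)/(4578/(-10575) + Y(198, s(5))) = (-50021 + 22177)/(4578/(-10575) + (172/29 - 97*√11/11)) = -27844/(4578*(-1/10575) + (172/29 - 97*√11/11)) = -27844/(-1526/3525 + (172/29 - 97*√11/11)) = -27844/(562046/102225 - 97*√11/11)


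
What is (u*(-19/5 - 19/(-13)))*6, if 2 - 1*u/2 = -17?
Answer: -34656/65 ≈ -533.17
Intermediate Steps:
u = 38 (u = 4 - 2*(-17) = 4 + 34 = 38)
(u*(-19/5 - 19/(-13)))*6 = (38*(-19/5 - 19/(-13)))*6 = (38*(-19*⅕ - 19*(-1/13)))*6 = (38*(-19/5 + 19/13))*6 = (38*(-152/65))*6 = -5776/65*6 = -34656/65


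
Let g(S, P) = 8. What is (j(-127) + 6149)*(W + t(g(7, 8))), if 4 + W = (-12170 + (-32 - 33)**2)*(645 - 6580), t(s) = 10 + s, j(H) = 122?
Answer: 295700156619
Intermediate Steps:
W = 47153571 (W = -4 + (-12170 + (-32 - 33)**2)*(645 - 6580) = -4 + (-12170 + (-65)**2)*(-5935) = -4 + (-12170 + 4225)*(-5935) = -4 - 7945*(-5935) = -4 + 47153575 = 47153571)
(j(-127) + 6149)*(W + t(g(7, 8))) = (122 + 6149)*(47153571 + (10 + 8)) = 6271*(47153571 + 18) = 6271*47153589 = 295700156619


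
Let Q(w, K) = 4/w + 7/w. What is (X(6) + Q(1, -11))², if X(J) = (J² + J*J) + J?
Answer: 7921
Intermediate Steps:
X(J) = J + 2*J² (X(J) = (J² + J²) + J = 2*J² + J = J + 2*J²)
Q(w, K) = 11/w
(X(6) + Q(1, -11))² = (6*(1 + 2*6) + 11/1)² = (6*(1 + 12) + 11*1)² = (6*13 + 11)² = (78 + 11)² = 89² = 7921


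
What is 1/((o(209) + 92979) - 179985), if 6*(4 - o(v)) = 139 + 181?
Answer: -3/261166 ≈ -1.1487e-5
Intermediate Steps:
o(v) = -148/3 (o(v) = 4 - (139 + 181)/6 = 4 - 1/6*320 = 4 - 160/3 = -148/3)
1/((o(209) + 92979) - 179985) = 1/((-148/3 + 92979) - 179985) = 1/(278789/3 - 179985) = 1/(-261166/3) = -3/261166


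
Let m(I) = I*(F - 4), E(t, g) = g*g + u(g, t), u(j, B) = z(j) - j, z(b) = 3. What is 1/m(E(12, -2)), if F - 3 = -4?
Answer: -1/45 ≈ -0.022222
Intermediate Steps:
F = -1 (F = 3 - 4 = -1)
u(j, B) = 3 - j
E(t, g) = 3 + g**2 - g (E(t, g) = g*g + (3 - g) = g**2 + (3 - g) = 3 + g**2 - g)
m(I) = -5*I (m(I) = I*(-1 - 4) = I*(-5) = -5*I)
1/m(E(12, -2)) = 1/(-5*(3 + (-2)**2 - 1*(-2))) = 1/(-5*(3 + 4 + 2)) = 1/(-5*9) = 1/(-45) = -1/45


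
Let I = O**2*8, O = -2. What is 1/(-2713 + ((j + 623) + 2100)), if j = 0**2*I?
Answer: 1/10 ≈ 0.10000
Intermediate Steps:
I = 32 (I = (-2)**2*8 = 4*8 = 32)
j = 0 (j = 0**2*32 = 0*32 = 0)
1/(-2713 + ((j + 623) + 2100)) = 1/(-2713 + ((0 + 623) + 2100)) = 1/(-2713 + (623 + 2100)) = 1/(-2713 + 2723) = 1/10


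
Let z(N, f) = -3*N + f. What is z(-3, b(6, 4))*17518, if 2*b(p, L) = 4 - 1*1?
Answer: 183939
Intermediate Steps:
b(p, L) = 3/2 (b(p, L) = (4 - 1*1)/2 = (4 - 1)/2 = (½)*3 = 3/2)
z(N, f) = f - 3*N
z(-3, b(6, 4))*17518 = (3/2 - 3*(-3))*17518 = (3/2 + 9)*17518 = (21/2)*17518 = 183939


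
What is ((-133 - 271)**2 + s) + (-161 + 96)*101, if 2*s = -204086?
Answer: 54608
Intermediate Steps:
s = -102043 (s = (1/2)*(-204086) = -102043)
((-133 - 271)**2 + s) + (-161 + 96)*101 = ((-133 - 271)**2 - 102043) + (-161 + 96)*101 = ((-404)**2 - 102043) - 65*101 = (163216 - 102043) - 6565 = 61173 - 6565 = 54608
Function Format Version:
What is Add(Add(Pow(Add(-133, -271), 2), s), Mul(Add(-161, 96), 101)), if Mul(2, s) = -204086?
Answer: 54608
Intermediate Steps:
s = -102043 (s = Mul(Rational(1, 2), -204086) = -102043)
Add(Add(Pow(Add(-133, -271), 2), s), Mul(Add(-161, 96), 101)) = Add(Add(Pow(Add(-133, -271), 2), -102043), Mul(Add(-161, 96), 101)) = Add(Add(Pow(-404, 2), -102043), Mul(-65, 101)) = Add(Add(163216, -102043), -6565) = Add(61173, -6565) = 54608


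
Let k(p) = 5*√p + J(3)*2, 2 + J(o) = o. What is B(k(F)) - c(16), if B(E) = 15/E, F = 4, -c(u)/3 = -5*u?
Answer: -955/4 ≈ -238.75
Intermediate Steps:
c(u) = 15*u (c(u) = -(-15)*u = 15*u)
J(o) = -2 + o
k(p) = 2 + 5*√p (k(p) = 5*√p + (-2 + 3)*2 = 5*√p + 1*2 = 5*√p + 2 = 2 + 5*√p)
B(k(F)) - c(16) = 15/(2 + 5*√4) - 15*16 = 15/(2 + 5*2) - 1*240 = 15/(2 + 10) - 240 = 15/12 - 240 = 15*(1/12) - 240 = 5/4 - 240 = -955/4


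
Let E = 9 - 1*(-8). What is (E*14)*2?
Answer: 476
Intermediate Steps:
E = 17 (E = 9 + 8 = 17)
(E*14)*2 = (17*14)*2 = 238*2 = 476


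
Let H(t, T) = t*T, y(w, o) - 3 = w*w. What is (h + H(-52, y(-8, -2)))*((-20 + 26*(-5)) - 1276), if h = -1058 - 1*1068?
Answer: 7999860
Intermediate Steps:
y(w, o) = 3 + w**2 (y(w, o) = 3 + w*w = 3 + w**2)
H(t, T) = T*t
h = -2126 (h = -1058 - 1068 = -2126)
(h + H(-52, y(-8, -2)))*((-20 + 26*(-5)) - 1276) = (-2126 + (3 + (-8)**2)*(-52))*((-20 + 26*(-5)) - 1276) = (-2126 + (3 + 64)*(-52))*((-20 - 130) - 1276) = (-2126 + 67*(-52))*(-150 - 1276) = (-2126 - 3484)*(-1426) = -5610*(-1426) = 7999860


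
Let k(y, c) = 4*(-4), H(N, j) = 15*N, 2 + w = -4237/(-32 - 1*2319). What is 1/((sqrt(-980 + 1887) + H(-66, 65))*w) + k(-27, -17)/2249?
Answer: -136711394/68268356767 + 2351*sqrt(907)/455324745 ≈ -0.0018471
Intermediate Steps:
w = -465/2351 (w = -2 - 4237/(-32 - 1*2319) = -2 - 4237/(-32 - 2319) = -2 - 4237/(-2351) = -2 - 4237*(-1/2351) = -2 + 4237/2351 = -465/2351 ≈ -0.19779)
k(y, c) = -16
1/((sqrt(-980 + 1887) + H(-66, 65))*w) + k(-27, -17)/2249 = 1/((sqrt(-980 + 1887) + 15*(-66))*(-465/2351)) - 16/2249 = -2351/465/(sqrt(907) - 990) - 16*1/2249 = -2351/465/(-990 + sqrt(907)) - 16/2249 = -2351/(465*(-990 + sqrt(907))) - 16/2249 = -16/2249 - 2351/(465*(-990 + sqrt(907)))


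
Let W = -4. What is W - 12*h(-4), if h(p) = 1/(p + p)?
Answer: -5/2 ≈ -2.5000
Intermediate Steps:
h(p) = 1/(2*p)
W - 12*h(-4) = -4 - 6/(-4) = -4 - 6*(-1)/4 = -4 - 12*(-⅛) = -4 + 3/2 = -5/2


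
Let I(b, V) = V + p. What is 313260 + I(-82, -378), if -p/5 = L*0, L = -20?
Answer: 312882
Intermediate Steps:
p = 0 (p = -(-100)*0 = -5*0 = 0)
I(b, V) = V (I(b, V) = V + 0 = V)
313260 + I(-82, -378) = 313260 - 378 = 312882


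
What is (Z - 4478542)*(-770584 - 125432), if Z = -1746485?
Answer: 5577723792432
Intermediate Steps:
(Z - 4478542)*(-770584 - 125432) = (-1746485 - 4478542)*(-770584 - 125432) = -6225027*(-896016) = 5577723792432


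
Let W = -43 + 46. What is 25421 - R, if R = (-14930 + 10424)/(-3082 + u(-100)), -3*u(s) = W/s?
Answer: 2611425393/102733 ≈ 25420.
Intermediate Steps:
W = 3
u(s) = -1/s
R = 150200/102733 (R = (-14930 + 10424)/(-3082 - 1/(-100)) = -4506/(-3082 - 1*(-1/100)) = -4506/(-3082 + 1/100) = -4506/(-308199/100) = -4506*(-100/308199) = 150200/102733 ≈ 1.4620)
25421 - R = 25421 - 1*150200/102733 = 25421 - 150200/102733 = 2611425393/102733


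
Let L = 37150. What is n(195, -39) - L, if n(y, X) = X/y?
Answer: -185751/5 ≈ -37150.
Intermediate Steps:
n(195, -39) - L = -39/195 - 1*37150 = -39*1/195 - 37150 = -⅕ - 37150 = -185751/5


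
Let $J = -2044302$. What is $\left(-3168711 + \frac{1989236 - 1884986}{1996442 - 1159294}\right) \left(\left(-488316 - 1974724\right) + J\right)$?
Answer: $\frac{2989133962563815619}{209287} \approx 1.4282 \cdot 10^{13}$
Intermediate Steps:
$\left(-3168711 + \frac{1989236 - 1884986}{1996442 - 1159294}\right) \left(\left(-488316 - 1974724\right) + J\right) = \left(-3168711 + \frac{1989236 - 1884986}{1996442 - 1159294}\right) \left(\left(-488316 - 1974724\right) - 2044302\right) = \left(-3168711 + \frac{104250}{837148}\right) \left(\left(-488316 - 1974724\right) - 2044302\right) = \left(-3168711 + 104250 \cdot \frac{1}{837148}\right) \left(-2463040 - 2044302\right) = \left(-3168711 + \frac{52125}{418574}\right) \left(-4507342\right) = \left(- \frac{1326339985989}{418574}\right) \left(-4507342\right) = \frac{2989133962563815619}{209287}$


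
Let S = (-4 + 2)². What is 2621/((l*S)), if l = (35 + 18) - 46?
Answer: 2621/28 ≈ 93.607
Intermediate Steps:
l = 7 (l = 53 - 46 = 7)
S = 4 (S = (-2)² = 4)
2621/((l*S)) = 2621/((7*4)) = 2621/28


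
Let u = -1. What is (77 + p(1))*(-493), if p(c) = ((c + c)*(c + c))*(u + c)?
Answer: -37961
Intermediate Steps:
p(c) = 4*c**2*(-1 + c) (p(c) = ((c + c)*(c + c))*(-1 + c) = ((2*c)*(2*c))*(-1 + c) = (4*c**2)*(-1 + c) = 4*c**2*(-1 + c))
(77 + p(1))*(-493) = (77 + 4*1**2*(-1 + 1))*(-493) = (77 + 4*1*0)*(-493) = (77 + 0)*(-493) = 77*(-493) = -37961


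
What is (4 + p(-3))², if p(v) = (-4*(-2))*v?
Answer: 400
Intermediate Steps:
p(v) = 8*v
(4 + p(-3))² = (4 + 8*(-3))² = (4 - 24)² = (-20)² = 400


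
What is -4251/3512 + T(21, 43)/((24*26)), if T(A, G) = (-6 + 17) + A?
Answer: -158765/136968 ≈ -1.1591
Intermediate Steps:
T(A, G) = 11 + A
-4251/3512 + T(21, 43)/((24*26)) = -4251/3512 + (11 + 21)/((24*26)) = -4251*1/3512 + 32/624 = -4251/3512 + 32*(1/624) = -4251/3512 + 2/39 = -158765/136968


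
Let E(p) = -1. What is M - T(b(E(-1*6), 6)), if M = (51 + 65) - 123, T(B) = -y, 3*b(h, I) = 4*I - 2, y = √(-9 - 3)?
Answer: -7 + 2*I*√3 ≈ -7.0 + 3.4641*I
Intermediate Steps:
y = 2*I*√3 (y = √(-12) = 2*I*√3 ≈ 3.4641*I)
b(h, I) = -⅔ + 4*I/3 (b(h, I) = (4*I - 2)/3 = (-2 + 4*I)/3 = -⅔ + 4*I/3)
T(B) = -2*I*√3
M = -7 (M = 116 - 123 = -7)
M - T(b(E(-1*6), 6)) = -7 - (-2)*I*√3 = -7 + 2*I*√3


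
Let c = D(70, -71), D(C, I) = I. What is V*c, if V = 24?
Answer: -1704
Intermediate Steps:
c = -71
V*c = 24*(-71) = -1704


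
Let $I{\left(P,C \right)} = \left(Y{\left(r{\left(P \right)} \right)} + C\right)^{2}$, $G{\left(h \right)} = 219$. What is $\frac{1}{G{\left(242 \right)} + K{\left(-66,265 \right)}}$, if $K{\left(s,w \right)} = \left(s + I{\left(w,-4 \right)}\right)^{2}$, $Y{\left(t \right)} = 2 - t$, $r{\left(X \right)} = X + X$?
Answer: $\frac{1}{80065229983} \approx 1.249 \cdot 10^{-11}$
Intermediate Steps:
$r{\left(X \right)} = 2 X$
$I{\left(P,C \right)} = \left(2 + C - 2 P\right)^{2}$ ($I{\left(P,C \right)} = \left(\left(2 - 2 P\right) + C\right)^{2} = \left(2 + C - 2 P\right)^{2}$)
$K{\left(s,w \right)} = \left(s + \left(-2 - 2 w\right)^{2}\right)^{2}$ ($K{\left(s,w \right)} = \left(s + \left(2 - 4 - 2 w\right)^{2}\right)^{2} = \left(s + \left(-2 - 2 w\right)^{2}\right)^{2}$)
$\frac{1}{G{\left(242 \right)} + K{\left(-66,265 \right)}} = \frac{1}{219 + \left(-66 + 4 \left(1 + 265\right)^{2}\right)^{2}} = \frac{1}{219 + \left(-66 + 4 \cdot 266^{2}\right)^{2}} = \frac{1}{219 + \left(-66 + 4 \cdot 70756\right)^{2}} = \frac{1}{219 + \left(-66 + 283024\right)^{2}} = \frac{1}{219 + 282958^{2}} = \frac{1}{219 + 80065229764} = \frac{1}{80065229983}$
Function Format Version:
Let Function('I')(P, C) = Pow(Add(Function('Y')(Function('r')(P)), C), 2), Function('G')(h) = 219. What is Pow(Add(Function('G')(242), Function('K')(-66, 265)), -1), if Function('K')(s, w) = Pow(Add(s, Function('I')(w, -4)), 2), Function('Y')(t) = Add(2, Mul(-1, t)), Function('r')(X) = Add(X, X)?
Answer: Rational(1, 80065229983) ≈ 1.2490e-11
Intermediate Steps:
Function('r')(X) = Mul(2, X)
Function('I')(P, C) = Pow(Add(2, C, Mul(-2, P)), 2) (Function('I')(P, C) = Pow(Add(Add(2, Mul(-1, Mul(2, P))), C), 2) = Pow(Add(Add(2, Mul(-2, P)), C), 2) = Pow(Add(2, C, Mul(-2, P)), 2))
Function('K')(s, w) = Pow(Add(s, Pow(Add(-2, Mul(-2, w)), 2)), 2) (Function('K')(s, w) = Pow(Add(s, Pow(Add(2, -4, Mul(-2, w)), 2)), 2) = Pow(Add(s, Pow(Add(-2, Mul(-2, w)), 2)), 2))
Pow(Add(Function('G')(242), Function('K')(-66, 265)), -1) = Pow(Add(219, Pow(Add(-66, Mul(4, Pow(Add(1, 265), 2))), 2)), -1) = Pow(Add(219, Pow(Add(-66, Mul(4, Pow(266, 2))), 2)), -1) = Pow(Add(219, Pow(Add(-66, Mul(4, 70756)), 2)), -1) = Pow(Add(219, Pow(Add(-66, 283024), 2)), -1) = Pow(Add(219, Pow(282958, 2)), -1) = Pow(Add(219, 80065229764), -1) = Pow(80065229983, -1) = Rational(1, 80065229983)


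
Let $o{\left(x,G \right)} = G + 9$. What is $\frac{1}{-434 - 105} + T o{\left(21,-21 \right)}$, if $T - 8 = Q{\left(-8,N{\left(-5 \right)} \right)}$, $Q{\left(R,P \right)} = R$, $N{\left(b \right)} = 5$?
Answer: $- \frac{1}{539} \approx -0.0018553$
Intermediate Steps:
$T = 0$ ($T = 8 - 8 = 0$)
$o{\left(x,G \right)} = 9 + G$
$\frac{1}{-434 - 105} + T o{\left(21,-21 \right)} = \frac{1}{-434 - 105} + 0 \left(9 - 21\right) = \frac{1}{-539} + 0 \left(-12\right) = - \frac{1}{539} + 0 = - \frac{1}{539}$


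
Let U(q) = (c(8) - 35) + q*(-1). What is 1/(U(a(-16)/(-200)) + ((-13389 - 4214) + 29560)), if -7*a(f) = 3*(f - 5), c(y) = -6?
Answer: 200/2383209 ≈ 8.3920e-5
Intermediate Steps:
a(f) = 15/7 - 3*f/7 (a(f) = -3*(f - 5)/7 = -3*(-5 + f)/7 = -(-15 + 3*f)/7 = 15/7 - 3*f/7)
U(q) = -41 - q (U(q) = (-6 - 35) + q*(-1) = -41 - q)
1/(U(a(-16)/(-200)) + ((-13389 - 4214) + 29560)) = 1/((-41 - (15/7 - 3/7*(-16))/(-200)) + ((-13389 - 4214) + 29560)) = 1/((-41 - (15/7 + 48/7)*(-1)/200) + (-17603 + 29560)) = 1/((-41 - 9*(-1)/200) + 11957) = 1/((-41 - 1*(-9/200)) + 11957) = 1/((-41 + 9/200) + 11957) = 1/(-8191/200 + 11957) = 1/(2383209/200) = 200/2383209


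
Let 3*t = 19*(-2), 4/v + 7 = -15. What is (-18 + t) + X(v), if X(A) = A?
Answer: -1018/33 ≈ -30.848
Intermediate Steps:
v = -2/11 (v = 4/(-7 - 15) = 4/(-22) = 4*(-1/22) = -2/11 ≈ -0.18182)
t = -38/3 (t = (19*(-2))/3 = (⅓)*(-38) = -38/3 ≈ -12.667)
(-18 + t) + X(v) = (-18 - 38/3) - 2/11 = -92/3 - 2/11 = -1018/33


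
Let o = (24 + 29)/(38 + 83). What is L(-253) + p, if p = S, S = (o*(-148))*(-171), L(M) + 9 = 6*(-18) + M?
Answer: 1296554/121 ≈ 10715.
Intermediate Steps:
o = 53/121 ≈ 0.43802
L(M) = -117 + M (L(M) = -9 + (6*(-18) + M) = -9 + (-108 + M) = -117 + M)
S = 1341324/121 (S = ((53/121)*(-148))*(-171) = -7844/121*(-171) = 1341324/121 ≈ 11085.)
p = 1341324/121 ≈ 11085.
L(-253) + p = (-117 - 253) + 1341324/121 = -370 + 1341324/121 = 1296554/121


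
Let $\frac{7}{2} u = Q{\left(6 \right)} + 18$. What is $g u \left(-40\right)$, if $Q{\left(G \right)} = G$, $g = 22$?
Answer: $- \frac{42240}{7} \approx -6034.3$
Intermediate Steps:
$u = \frac{48}{7}$ ($u = \frac{2 \left(6 + 18\right)}{7} = \frac{2}{7} \cdot 24 = \frac{48}{7} \approx 6.8571$)
$g u \left(-40\right) = 22 \cdot \frac{48}{7} \left(-40\right) = \frac{1056}{7} \left(-40\right) = - \frac{42240}{7}$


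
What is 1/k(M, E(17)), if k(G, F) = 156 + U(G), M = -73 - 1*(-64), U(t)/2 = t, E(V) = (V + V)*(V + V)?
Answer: 1/138 ≈ 0.0072464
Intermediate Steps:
E(V) = 4*V**2 (E(V) = (2*V)*(2*V) = 4*V**2)
U(t) = 2*t
M = -9 (M = -73 + 64 = -9)
k(G, F) = 156 + 2*G
1/k(M, E(17)) = 1/(156 + 2*(-9)) = 1/(156 - 18) = 1/138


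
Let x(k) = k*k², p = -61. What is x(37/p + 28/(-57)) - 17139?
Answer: -720498487034800/42035292333 ≈ -17140.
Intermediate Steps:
x(k) = k³
x(37/p + 28/(-57)) - 17139 = (37/(-61) + 28/(-57))³ - 17139 = (37*(-1/61) + 28*(-1/57))³ - 17139 = (-37/61 - 28/57)³ - 17139 = (-3817/3477)³ - 17139 = -55611739513/42035292333 - 17139 = -720498487034800/42035292333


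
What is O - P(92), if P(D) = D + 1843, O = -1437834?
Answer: -1439769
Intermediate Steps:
P(D) = 1843 + D
O - P(92) = -1437834 - (1843 + 92) = -1437834 - 1*1935 = -1437834 - 1935 = -1439769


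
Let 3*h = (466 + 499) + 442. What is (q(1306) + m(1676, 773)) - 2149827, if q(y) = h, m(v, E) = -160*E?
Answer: -2273038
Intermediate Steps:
h = 469 (h = ((466 + 499) + 442)/3 = (965 + 442)/3 = (1/3)*1407 = 469)
q(y) = 469
(q(1306) + m(1676, 773)) - 2149827 = (469 - 160*773) - 2149827 = (469 - 123680) - 2149827 = -123211 - 2149827 = -2273038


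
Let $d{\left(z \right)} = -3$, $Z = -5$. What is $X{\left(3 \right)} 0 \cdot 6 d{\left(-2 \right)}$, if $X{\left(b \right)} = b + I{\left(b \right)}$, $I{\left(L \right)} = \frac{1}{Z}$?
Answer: $0$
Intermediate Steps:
$I{\left(L \right)} = - \frac{1}{5}$ ($I{\left(L \right)} = \frac{1}{-5} = - \frac{1}{5}$)
$X{\left(b \right)} = - \frac{1}{5} + b$ ($X{\left(b \right)} = b - \frac{1}{5} = - \frac{1}{5} + b$)
$X{\left(3 \right)} 0 \cdot 6 d{\left(-2 \right)} = \left(- \frac{1}{5} + 3\right) 0 \cdot 6 \left(-3\right) = \frac{14}{5} \cdot 0 \cdot 6 \left(-3\right) = 0 \cdot 6 \left(-3\right) = 0 \left(-3\right) = 0$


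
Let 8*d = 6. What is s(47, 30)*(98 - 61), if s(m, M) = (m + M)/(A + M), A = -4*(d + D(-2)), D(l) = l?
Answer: 407/5 ≈ 81.400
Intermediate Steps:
d = 3/4 (d = (1/8)*6 = 3/4 ≈ 0.75000)
A = 5 (A = -4*(3/4 - 2) = -4*(-5/4) = 5)
s(m, M) = (M + m)/(5 + M) (s(m, M) = (m + M)/(5 + M) = (M + m)/(5 + M))
s(47, 30)*(98 - 61) = ((30 + 47)/(5 + 30))*(98 - 61) = (77/35)*37 = ((1/35)*77)*37 = (11/5)*37 = 407/5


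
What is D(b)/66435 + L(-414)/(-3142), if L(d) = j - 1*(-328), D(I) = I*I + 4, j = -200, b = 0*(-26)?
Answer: -4245556/104369385 ≈ -0.040678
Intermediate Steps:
b = 0
D(I) = 4 + I**2 (D(I) = I**2 + 4 = 4 + I**2)
L(d) = 128 (L(d) = -200 - 1*(-328) = -200 + 328 = 128)
D(b)/66435 + L(-414)/(-3142) = (4 + 0**2)/66435 + 128/(-3142) = (4 + 0)*(1/66435) + 128*(-1/3142) = 4*(1/66435) - 64/1571 = 4/66435 - 64/1571 = -4245556/104369385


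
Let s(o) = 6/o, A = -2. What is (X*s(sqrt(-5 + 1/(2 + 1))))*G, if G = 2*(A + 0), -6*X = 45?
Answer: -90*I*sqrt(42)/7 ≈ -83.324*I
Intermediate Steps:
X = -15/2 (X = -1/6*45 = -15/2 ≈ -7.5000)
G = -4 (G = 2*(-2 + 0) = 2*(-2) = -4)
(X*s(sqrt(-5 + 1/(2 + 1))))*G = -45/(sqrt(-5 + 1/(2 + 1)))*(-4) = -45/(sqrt(-5 + 1/3))*(-4) = -45/(sqrt(-14/3))*(-4) = -45/(I*sqrt(42)/3)*(-4) = -45*(-I*sqrt(42)/14)*(-4) = -(-45)*I*sqrt(42)/14*(-4) = (45*I*sqrt(42)/14)*(-4) = -90*I*sqrt(42)/7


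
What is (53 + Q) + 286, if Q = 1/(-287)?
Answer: 97292/287 ≈ 339.00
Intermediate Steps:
Q = -1/287 ≈ -0.0034843
(53 + Q) + 286 = (53 - 1/287) + 286 = 15210/287 + 286 = 97292/287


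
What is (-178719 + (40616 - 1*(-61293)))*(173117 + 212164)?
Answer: -29593433610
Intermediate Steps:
(-178719 + (40616 - 1*(-61293)))*(173117 + 212164) = (-178719 + (40616 + 61293))*385281 = (-178719 + 101909)*385281 = -76810*385281 = -29593433610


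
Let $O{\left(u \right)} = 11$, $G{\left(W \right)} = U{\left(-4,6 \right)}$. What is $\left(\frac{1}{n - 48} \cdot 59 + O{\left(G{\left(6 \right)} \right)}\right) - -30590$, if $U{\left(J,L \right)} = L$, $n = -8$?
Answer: $\frac{1713597}{56} \approx 30600.0$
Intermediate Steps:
$G{\left(W \right)} = 6$
$\left(\frac{1}{n - 48} \cdot 59 + O{\left(G{\left(6 \right)} \right)}\right) - -30590 = \left(\frac{1}{-8 - 48} \cdot 59 + 11\right) - -30590 = \left(\frac{1}{-56} \cdot 59 + 11\right) + 30590 = \left(\left(- \frac{1}{56}\right) 59 + 11\right) + 30590 = \left(- \frac{59}{56} + 11\right) + 30590 = \frac{557}{56} + 30590 = \frac{1713597}{56}$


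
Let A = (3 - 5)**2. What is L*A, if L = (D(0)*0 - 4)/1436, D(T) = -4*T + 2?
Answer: -4/359 ≈ -0.011142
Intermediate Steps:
D(T) = 2 - 4*T
L = -1/359 (L = ((2 - 4*0)*0 - 4)/1436 = ((2 + 0)*0 - 4)*(1/1436) = (2*0 - 4)*(1/1436) = (0 - 4)*(1/1436) = -4*1/1436 = -1/359 ≈ -0.0027855)
A = 4 (A = (-2)**2 = 4)
L*A = -1/359*4 = -4/359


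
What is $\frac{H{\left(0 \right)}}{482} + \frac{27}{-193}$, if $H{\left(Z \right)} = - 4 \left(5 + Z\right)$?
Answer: $- \frac{8437}{46513} \approx -0.18139$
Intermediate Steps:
$H{\left(Z \right)} = -20 - 4 Z$
$\frac{H{\left(0 \right)}}{482} + \frac{27}{-193} = \frac{-20 - 0}{482} + \frac{27}{-193} = \left(-20 + 0\right) \frac{1}{482} + 27 \left(- \frac{1}{193}\right) = \left(-20\right) \frac{1}{482} - \frac{27}{193} = - \frac{10}{241} - \frac{27}{193} = - \frac{8437}{46513}$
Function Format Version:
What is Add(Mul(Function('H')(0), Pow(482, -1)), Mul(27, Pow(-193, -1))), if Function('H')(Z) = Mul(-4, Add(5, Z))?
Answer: Rational(-8437, 46513) ≈ -0.18139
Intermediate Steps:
Function('H')(Z) = Add(-20, Mul(-4, Z))
Add(Mul(Function('H')(0), Pow(482, -1)), Mul(27, Pow(-193, -1))) = Add(Mul(Add(-20, Mul(-4, 0)), Pow(482, -1)), Mul(27, Pow(-193, -1))) = Add(Mul(Add(-20, 0), Rational(1, 482)), Mul(27, Rational(-1, 193))) = Add(Mul(-20, Rational(1, 482)), Rational(-27, 193)) = Add(Rational(-10, 241), Rational(-27, 193)) = Rational(-8437, 46513)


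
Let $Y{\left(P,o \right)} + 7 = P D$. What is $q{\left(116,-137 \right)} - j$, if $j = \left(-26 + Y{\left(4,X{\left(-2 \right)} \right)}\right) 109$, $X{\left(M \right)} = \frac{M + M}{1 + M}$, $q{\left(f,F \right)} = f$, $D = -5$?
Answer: $5893$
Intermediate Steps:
$X{\left(M \right)} = \frac{2 M}{1 + M}$
$Y{\left(P,o \right)} = -7 - 5 P$ ($Y{\left(P,o \right)} = -7 + P \left(-5\right) = -7 - 5 P$)
$j = -5777$ ($j = \left(-26 - 27\right) 109 = \left(-53\right) 109 = -5777$)
$q{\left(116,-137 \right)} - j = 116 - -5777 = 116 + 5777 = 5893$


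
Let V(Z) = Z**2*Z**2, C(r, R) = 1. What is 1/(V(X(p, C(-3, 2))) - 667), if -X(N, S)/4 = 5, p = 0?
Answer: 1/159333 ≈ 6.2762e-6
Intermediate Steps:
X(N, S) = -20 (X(N, S) = -4*5 = -20)
V(Z) = Z**4
1/(V(X(p, C(-3, 2))) - 667) = 1/((-20)**4 - 667) = 1/(160000 - 667) = 1/159333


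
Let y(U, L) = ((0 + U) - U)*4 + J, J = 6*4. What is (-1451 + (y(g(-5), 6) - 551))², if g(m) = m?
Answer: 3912484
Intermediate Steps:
J = 24
y(U, L) = 24 (y(U, L) = ((0 + U) - U)*4 + 24 = (U - U)*4 + 24 = 0*4 + 24 = 0 + 24 = 24)
(-1451 + (y(g(-5), 6) - 551))² = (-1451 + (24 - 551))² = (-1451 - 527)² = (-1978)² = 3912484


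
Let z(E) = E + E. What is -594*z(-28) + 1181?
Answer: 34445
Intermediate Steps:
z(E) = 2*E
-594*z(-28) + 1181 = -1188*(-28) + 1181 = -594*(-56) + 1181 = 33264 + 1181 = 34445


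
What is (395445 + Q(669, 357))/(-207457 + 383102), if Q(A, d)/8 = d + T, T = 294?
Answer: 400653/175645 ≈ 2.2810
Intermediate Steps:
Q(A, d) = 2352 + 8*d (Q(A, d) = 8*(d + 294) = 8*(294 + d) = 2352 + 8*d)
(395445 + Q(669, 357))/(-207457 + 383102) = (395445 + (2352 + 8*357))/(-207457 + 383102) = (395445 + (2352 + 2856))/175645 = (395445 + 5208)*(1/175645) = 400653*(1/175645) = 400653/175645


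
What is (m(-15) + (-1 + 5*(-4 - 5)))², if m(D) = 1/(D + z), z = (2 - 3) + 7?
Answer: 172225/81 ≈ 2126.2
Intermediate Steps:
z = 6 (z = -1 + 7 = 6)
m(D) = 1/(6 + D) (m(D) = 1/(D + 6) = 1/(6 + D))
(m(-15) + (-1 + 5*(-4 - 5)))² = (1/(6 - 15) + (-1 + 5*(-4 - 5)))² = (1/(-9) + (-1 + 5*(-9)))² = (-⅑ + (-1 - 45))² = (-⅑ - 46)² = (-415/9)² = 172225/81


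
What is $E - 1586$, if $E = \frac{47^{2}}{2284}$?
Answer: $- \frac{3620215}{2284} \approx -1585.0$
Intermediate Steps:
$E = \frac{2209}{2284}$ ($E = 2209 \cdot \frac{1}{2284} = \frac{2209}{2284} \approx 0.96716$)
$E - 1586 = \frac{2209}{2284} - 1586 = - \frac{3620215}{2284}$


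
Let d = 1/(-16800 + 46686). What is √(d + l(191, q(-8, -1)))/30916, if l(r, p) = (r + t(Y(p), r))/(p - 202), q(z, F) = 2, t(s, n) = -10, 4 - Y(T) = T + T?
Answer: I*√80829167538/9239555760 ≈ 3.077e-5*I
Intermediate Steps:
Y(T) = 4 - 2*T (Y(T) = 4 - (T + T) = 4 - 2*T)
l(r, p) = (-10 + r)/(-202 + p) (l(r, p) = (r - 10)/(p - 202) = (-10 + r)/(-202 + p))
d = 1/29886 ≈ 3.3460e-5
√(d + l(191, q(-8, -1)))/30916 = √(1/29886 + (-10 + 191)/(-202 + 2))/30916 = √(1/29886 + 181/(-200))*(1/30916) = √(1/29886 - 1/200*181)*(1/30916) = √(1/29886 - 181/200)*(1/30916) = √(-2704583/2988600)*(1/30916) = (I*√80829167538/298860)*(1/30916) = I*√80829167538/9239555760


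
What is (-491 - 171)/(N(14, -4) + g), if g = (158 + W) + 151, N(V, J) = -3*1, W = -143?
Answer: -662/163 ≈ -4.0613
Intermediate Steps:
N(V, J) = -3
g = 166 (g = (158 - 143) + 151 = 15 + 151 = 166)
(-491 - 171)/(N(14, -4) + g) = (-491 - 171)/(-3 + 166) = -662/163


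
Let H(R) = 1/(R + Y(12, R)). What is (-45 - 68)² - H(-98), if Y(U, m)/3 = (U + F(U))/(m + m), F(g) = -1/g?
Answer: 982894559/76975 ≈ 12769.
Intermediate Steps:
Y(U, m) = 3*(U - 1/U)/(2*m) (Y(U, m) = 3*((U - 1/U)/(m + m)) = 3*((U - 1/U)/((2*m))) = 3*((U - 1/U)*(1/(2*m))) = 3*((U - 1/U)/(2*m)) = 3*(U - 1/U)/(2*m))
H(R) = 1/(R + 143/(8*R)) (H(R) = 1/(R + (3/2)*(-1 + 12²)/(12*R)) = 1/(R + (3/2)*(1/12)*(-1 + 144)/R) = 1/(R + (3/2)*(1/12)*143/R) = 1/(R + 143/(8*R)))
(-45 - 68)² - H(-98) = (-45 - 68)² - 8*(-98)/(143 + 8*(-98)²) = (-113)² - 8*(-98)/(143 + 8*9604) = 12769 - 8*(-98)/(143 + 76832) = 12769 - 8*(-98)/76975 = 12769 - 1*(-784/76975) = 12769 + 784/76975 = 982894559/76975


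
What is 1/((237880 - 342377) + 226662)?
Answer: 1/122165 ≈ 8.1857e-6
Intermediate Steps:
1/((237880 - 342377) + 226662) = 1/(-104497 + 226662) = 1/122165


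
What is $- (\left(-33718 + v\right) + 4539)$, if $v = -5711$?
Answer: $34890$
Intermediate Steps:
$- (\left(-33718 + v\right) + 4539) = - (\left(-33718 - 5711\right) + 4539) = - (-39429 + 4539) = \left(-1\right) \left(-34890\right) = 34890$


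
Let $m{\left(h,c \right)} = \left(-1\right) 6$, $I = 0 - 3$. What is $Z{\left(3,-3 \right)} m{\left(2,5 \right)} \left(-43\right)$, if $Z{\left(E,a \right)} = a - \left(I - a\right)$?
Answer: $-774$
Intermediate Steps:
$I = -3$
$m{\left(h,c \right)} = -6$
$Z{\left(E,a \right)} = 3 + 2 a$ ($Z{\left(E,a \right)} = a + \left(\left(a - 0\right) - -3\right) = a + \left(\left(a + 0\right) + 3\right) = a + \left(a + 3\right) = a + \left(3 + a\right) = 3 + 2 a$)
$Z{\left(3,-3 \right)} m{\left(2,5 \right)} \left(-43\right) = \left(3 + 2 \left(-3\right)\right) \left(-6\right) \left(-43\right) = \left(3 - 6\right) \left(-6\right) \left(-43\right) = \left(-3\right) \left(-6\right) \left(-43\right) = 18 \left(-43\right) = -774$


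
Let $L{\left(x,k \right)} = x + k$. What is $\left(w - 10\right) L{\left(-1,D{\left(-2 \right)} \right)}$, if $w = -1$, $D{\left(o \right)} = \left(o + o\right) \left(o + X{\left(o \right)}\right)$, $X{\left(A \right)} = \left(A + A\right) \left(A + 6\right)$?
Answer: $-781$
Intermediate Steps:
$X{\left(A \right)} = 2 A \left(6 + A\right)$
$D{\left(o \right)} = 2 o \left(o + 2 o \left(6 + o\right)\right)$ ($D{\left(o \right)} = \left(o + o\right) \left(o + 2 o \left(6 + o\right)\right) = 2 o \left(o + 2 o \left(6 + o\right)\right)$)
$L{\left(x,k \right)} = k + x$
$\left(w - 10\right) L{\left(-1,D{\left(-2 \right)} \right)} = \left(-1 - 10\right) \left(\left(-2\right)^{2} \left(26 + 4 \left(-2\right)\right) - 1\right) = - 11 \left(4 \left(26 - 8\right) - 1\right) = - 11 \left(4 \cdot 18 - 1\right) = - 11 \left(72 - 1\right) = \left(-11\right) 71 = -781$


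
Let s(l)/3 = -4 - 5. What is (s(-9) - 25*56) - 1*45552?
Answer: -46979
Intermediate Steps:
s(l) = -27 (s(l) = 3*(-4 - 5) = 3*(-9) = -27)
(s(-9) - 25*56) - 1*45552 = (-27 - 25*56) - 1*45552 = (-27 - 1400) - 45552 = -1427 - 45552 = -46979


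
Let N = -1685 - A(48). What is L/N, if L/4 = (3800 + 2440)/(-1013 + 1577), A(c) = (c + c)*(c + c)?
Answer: -2080/512347 ≈ -0.0040597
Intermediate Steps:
A(c) = 4*c² (A(c) = (2*c)*(2*c) = 4*c²)
N = -10901 (N = -1685 - 4*48² = -1685 - 4*2304 = -1685 - 1*9216 = -1685 - 9216 = -10901)
L = 2080/47 (L = 4*((3800 + 2440)/(-1013 + 1577)) = 4*(6240/564) = 4*(6240*(1/564)) = 4*(520/47) = 2080/47 ≈ 44.255)
L/N = (2080/47)/(-10901) = (2080/47)*(-1/10901) = -2080/512347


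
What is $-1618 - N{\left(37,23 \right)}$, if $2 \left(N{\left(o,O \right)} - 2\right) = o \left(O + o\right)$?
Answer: $-2730$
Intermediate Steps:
$N{\left(o,O \right)} = 2 + \frac{o \left(O + o\right)}{2}$
$-1618 - N{\left(37,23 \right)} = -1618 - \left(2 + \frac{37^{2}}{2} + \frac{1}{2} \cdot 23 \cdot 37\right) = -1618 - \left(2 + \frac{1}{2} \cdot 1369 + \frac{851}{2}\right) = -1618 - \left(2 + \frac{1369}{2} + \frac{851}{2}\right) = -1618 - 1112 = -2730$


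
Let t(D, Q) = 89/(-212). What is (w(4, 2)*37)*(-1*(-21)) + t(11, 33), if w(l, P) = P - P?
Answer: -89/212 ≈ -0.41981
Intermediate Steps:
w(l, P) = 0
t(D, Q) = -89/212 (t(D, Q) = 89*(-1/212) = -89/212)
(w(4, 2)*37)*(-1*(-21)) + t(11, 33) = (0*37)*(-1*(-21)) - 89/212 = 0*21 - 89/212 = 0 - 89/212 = -89/212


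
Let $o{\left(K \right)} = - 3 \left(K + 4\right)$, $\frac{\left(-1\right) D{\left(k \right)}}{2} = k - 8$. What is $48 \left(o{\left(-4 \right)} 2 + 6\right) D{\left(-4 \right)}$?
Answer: $6912$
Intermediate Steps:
$D{\left(k \right)} = 16 - 2 k$ ($D{\left(k \right)} = - 2 \left(k - 8\right) = - 2 \left(-8 + k\right) = 16 - 2 k$)
$o{\left(K \right)} = -12 - 3 K$ ($o{\left(K \right)} = - 3 \left(4 + K\right) = -12 - 3 K$)
$48 \left(o{\left(-4 \right)} 2 + 6\right) D{\left(-4 \right)} = 48 \left(\left(-12 - -12\right) 2 + 6\right) \left(16 - -8\right) = 48 \left(\left(-12 + 12\right) 2 + 6\right) \left(16 + 8\right) = 48 \left(0 \cdot 2 + 6\right) 24 = 48 \left(0 + 6\right) 24 = 48 \cdot 6 \cdot 24 = 288 \cdot 24 = 6912$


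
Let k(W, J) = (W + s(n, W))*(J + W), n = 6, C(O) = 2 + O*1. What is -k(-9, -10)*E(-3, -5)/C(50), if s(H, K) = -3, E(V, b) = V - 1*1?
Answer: 228/13 ≈ 17.538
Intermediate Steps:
E(V, b) = -1 + V (E(V, b) = V - 1 = -1 + V)
C(O) = 2 + O
k(W, J) = (-3 + W)*(J + W) (k(W, J) = (W - 3)*(J + W) = (-3 + W)*(J + W))
-k(-9, -10)*E(-3, -5)/C(50) = -((-9)² - 3*(-10) - 3*(-9) - 10*(-9))*(-1 - 3)/(2 + 50) = -(81 + 30 + 27 + 90)*(-4)/52 = -228*(-4)/52 = -(-912)/52 = -1*(-228/13) = 228/13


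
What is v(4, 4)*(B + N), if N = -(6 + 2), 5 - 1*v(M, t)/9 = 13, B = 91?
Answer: -5976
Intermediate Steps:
v(M, t) = -72 (v(M, t) = 45 - 9*13 = 45 - 117 = -72)
N = -8 (N = -1*8 = -8)
v(4, 4)*(B + N) = -72*(91 - 8) = -72*83 = -5976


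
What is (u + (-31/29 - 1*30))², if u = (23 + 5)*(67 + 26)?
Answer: 5567398225/841 ≈ 6.6200e+6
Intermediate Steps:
u = 2604 (u = 28*93 = 2604)
(u + (-31/29 - 1*30))² = (2604 + (-31/29 - 1*30))² = (2604 + (-31*1/29 - 30))² = (2604 + (-31/29 - 30))² = (2604 - 901/29)² = (74615/29)² = 5567398225/841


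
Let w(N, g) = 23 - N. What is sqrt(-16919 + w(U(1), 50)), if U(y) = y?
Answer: I*sqrt(16897) ≈ 129.99*I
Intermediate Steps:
sqrt(-16919 + w(U(1), 50)) = sqrt(-16919 + (23 - 1*1)) = sqrt(-16919 + (23 - 1)) = sqrt(-16919 + 22) = sqrt(-16897) = I*sqrt(16897)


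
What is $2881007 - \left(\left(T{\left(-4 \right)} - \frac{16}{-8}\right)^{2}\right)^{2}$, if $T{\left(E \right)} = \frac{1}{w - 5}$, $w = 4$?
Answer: $2881006$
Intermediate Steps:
$T{\left(E \right)} = -1$ ($T{\left(E \right)} = \frac{1}{4 - 5} = \frac{1}{-1} = -1$)
$2881007 - \left(\left(T{\left(-4 \right)} - \frac{16}{-8}\right)^{2}\right)^{2} = 2881007 - \left(\left(-1 - \frac{16}{-8}\right)^{2}\right)^{2} = 2881007 - \left(\left(-1 - -2\right)^{2}\right)^{2} = 2881007 - \left(\left(-1 + 2\right)^{2}\right)^{2} = 2881007 - \left(1^{2}\right)^{2} = 2881007 - 1^{2} = 2881007 - 1 = 2881006$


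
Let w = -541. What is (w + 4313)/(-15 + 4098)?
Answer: 3772/4083 ≈ 0.92383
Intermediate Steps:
(w + 4313)/(-15 + 4098) = (-541 + 4313)/(-15 + 4098) = 3772/4083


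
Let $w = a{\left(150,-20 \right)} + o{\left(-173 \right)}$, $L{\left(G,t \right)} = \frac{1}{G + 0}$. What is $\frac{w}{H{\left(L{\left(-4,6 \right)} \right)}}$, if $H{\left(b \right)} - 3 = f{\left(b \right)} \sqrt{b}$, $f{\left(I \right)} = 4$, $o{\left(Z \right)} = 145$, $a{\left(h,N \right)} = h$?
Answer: $\frac{885}{13} - \frac{590 i}{13} \approx 68.077 - 45.385 i$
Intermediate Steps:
$L{\left(G,t \right)} = \frac{1}{G}$
$H{\left(b \right)} = 3 + 4 \sqrt{b}$
$w = 295$ ($w = 150 + 145 = 295$)
$\frac{w}{H{\left(L{\left(-4,6 \right)} \right)}} = \frac{295}{3 + 4 \sqrt{\frac{1}{-4}}} = \frac{295}{3 + 4 \sqrt{- \frac{1}{4}}} = \frac{295}{3 + 4 \frac{i}{2}} = \frac{295}{3 + 2 i} = 295 \frac{3 - 2 i}{13} = \frac{295 \left(3 - 2 i\right)}{13}$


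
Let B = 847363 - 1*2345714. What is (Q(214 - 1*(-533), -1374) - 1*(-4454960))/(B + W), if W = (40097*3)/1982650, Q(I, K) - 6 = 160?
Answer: -8832955563900/2970705489859 ≈ -2.9734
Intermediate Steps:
Q(I, K) = 166 (Q(I, K) = 6 + 160 = 166)
B = -1498351 (B = 847363 - 2345714 = -1498351)
W = 120291/1982650 (W = 120291*(1/1982650) = 120291/1982650 ≈ 0.060672)
(Q(214 - 1*(-533), -1374) - 1*(-4454960))/(B + W) = (166 - 1*(-4454960))/(-1498351 + 120291/1982650) = (166 + 4454960)/(-2970705489859/1982650) = 4455126*(-1982650/2970705489859) = -8832955563900/2970705489859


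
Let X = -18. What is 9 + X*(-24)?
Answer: 441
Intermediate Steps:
9 + X*(-24) = 9 - 18*(-24) = 9 + 432 = 441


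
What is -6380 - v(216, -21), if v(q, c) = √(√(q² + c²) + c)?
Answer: -6380 - √(-21 + 3*√5233) ≈ -6394.0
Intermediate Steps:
v(q, c) = √(c + √(c² + q²)) (v(q, c) = √(√(c² + q²) + c) = √(c + √(c² + q²)))
-6380 - v(216, -21) = -6380 - √(-21 + √((-21)² + 216²)) = -6380 - √(-21 + √(441 + 46656)) = -6380 - √(-21 + √47097) = -6380 - √(-21 + 3*√5233)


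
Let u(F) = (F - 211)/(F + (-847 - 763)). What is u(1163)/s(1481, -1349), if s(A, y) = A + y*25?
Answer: 238/3603267 ≈ 6.6051e-5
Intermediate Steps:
s(A, y) = A + 25*y
u(F) = (-211 + F)/(-1610 + F) (u(F) = (-211 + F)/(F - 1610) = (-211 + F)/(-1610 + F))
u(1163)/s(1481, -1349) = ((-211 + 1163)/(-1610 + 1163))/(1481 + 25*(-1349)) = (952/(-447))/(1481 - 33725) = -1/447*952/(-32244) = -952/447*(-1/32244) = 238/3603267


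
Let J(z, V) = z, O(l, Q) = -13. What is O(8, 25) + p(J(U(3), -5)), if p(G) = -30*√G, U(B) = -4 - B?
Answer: -13 - 30*I*√7 ≈ -13.0 - 79.373*I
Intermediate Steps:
O(8, 25) + p(J(U(3), -5)) = -13 - 30*√(-4 - 1*3) = -13 - 30*√(-4 - 3) = -13 - 30*I*√7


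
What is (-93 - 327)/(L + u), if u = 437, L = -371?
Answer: -70/11 ≈ -6.3636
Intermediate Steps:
(-93 - 327)/(L + u) = (-93 - 327)/(-371 + 437) = -420/66 = -420*1/66 = -70/11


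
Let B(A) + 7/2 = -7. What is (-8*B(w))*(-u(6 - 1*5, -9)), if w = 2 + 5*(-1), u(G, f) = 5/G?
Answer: -420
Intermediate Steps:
w = -3 (w = 2 - 5 = -3)
B(A) = -21/2 (B(A) = -7/2 - 7 = -21/2)
(-8*B(w))*(-u(6 - 1*5, -9)) = (-8*(-21/2))*(-5/(6 - 1*5)) = 84*(-5/(6 - 5)) = 84*(-5/1) = 84*(-5) = -420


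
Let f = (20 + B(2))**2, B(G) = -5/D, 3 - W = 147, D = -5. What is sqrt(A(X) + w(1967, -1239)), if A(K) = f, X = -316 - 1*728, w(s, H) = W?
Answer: 3*sqrt(33) ≈ 17.234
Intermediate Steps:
W = -144 (W = 3 - 1*147 = 3 - 147 = -144)
B(G) = 1 (B(G) = -5/(-5) = -5*(-1/5) = 1)
w(s, H) = -144
X = -1044 (X = -316 - 728 = -1044)
f = 441 (f = (20 + 1)**2 = 21**2 = 441)
A(K) = 441
sqrt(A(X) + w(1967, -1239)) = sqrt(441 - 144) = sqrt(297) = 3*sqrt(33)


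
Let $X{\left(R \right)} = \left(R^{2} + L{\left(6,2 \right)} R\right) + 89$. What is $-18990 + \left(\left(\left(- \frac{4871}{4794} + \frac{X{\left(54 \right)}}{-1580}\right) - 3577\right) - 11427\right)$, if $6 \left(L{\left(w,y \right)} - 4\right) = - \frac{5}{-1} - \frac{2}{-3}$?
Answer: $- \frac{64377903757}{1893630} \approx -33997.0$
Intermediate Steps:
$L{\left(w,y \right)} = \frac{89}{18}$ ($L{\left(w,y \right)} = 4 + \frac{- \frac{5}{-1} - \frac{2}{-3}}{6} = 4 + \frac{\left(-5\right) \left(-1\right) - - \frac{2}{3}}{6} = 4 + \frac{5 + \frac{2}{3}}{6} = 4 + \frac{1}{6} \cdot \frac{17}{3} = 4 + \frac{17}{18} = \frac{89}{18}$)
$X{\left(R \right)} = 89 + R^{2} + \frac{89 R}{18}$ ($X{\left(R \right)} = \left(R^{2} + \frac{89 R}{18}\right) + 89 = 89 + R^{2} + \frac{89 R}{18}$)
$-18990 + \left(\left(\left(- \frac{4871}{4794} + \frac{X{\left(54 \right)}}{-1580}\right) - 3577\right) - 11427\right) = -18990 - \left(\frac{71934047}{4794} - \frac{89 + 54^{2} + \frac{89}{18} \cdot 54}{-1580}\right) = -18990 - \left(\frac{71934047}{4794} - \left(89 + 2916 + 267\right) \left(- \frac{1}{1580}\right)\right) = -18990 + \left(\left(\left(- \frac{4871}{4794} + 3272 \left(- \frac{1}{1580}\right)\right) - 3577\right) - 11427\right) = -18990 - \frac{28417870057}{1893630} = - \frac{64377903757}{1893630}$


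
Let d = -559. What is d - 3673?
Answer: -4232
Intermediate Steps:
d - 3673 = -559 - 3673 = -4232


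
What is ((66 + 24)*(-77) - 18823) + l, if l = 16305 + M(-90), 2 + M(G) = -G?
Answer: -9360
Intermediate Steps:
M(G) = -2 - G
l = 16393 (l = 16305 + (-2 - 1*(-90)) = 16305 + (-2 + 90) = 16305 + 88 = 16393)
((66 + 24)*(-77) - 18823) + l = ((66 + 24)*(-77) - 18823) + 16393 = (90*(-77) - 18823) + 16393 = (-6930 - 18823) + 16393 = -25753 + 16393 = -9360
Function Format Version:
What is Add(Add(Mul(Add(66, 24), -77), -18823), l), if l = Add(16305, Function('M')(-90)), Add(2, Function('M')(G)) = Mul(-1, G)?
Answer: -9360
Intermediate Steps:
Function('M')(G) = Add(-2, Mul(-1, G))
l = 16393 (l = Add(16305, Add(-2, Mul(-1, -90))) = Add(16305, Add(-2, 90)) = Add(16305, 88) = 16393)
Add(Add(Mul(Add(66, 24), -77), -18823), l) = Add(Add(Mul(Add(66, 24), -77), -18823), 16393) = Add(Add(Mul(90, -77), -18823), 16393) = Add(Add(-6930, -18823), 16393) = Add(-25753, 16393) = -9360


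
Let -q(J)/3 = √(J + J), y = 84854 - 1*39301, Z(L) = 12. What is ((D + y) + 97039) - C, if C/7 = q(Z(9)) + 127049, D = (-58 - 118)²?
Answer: -715775 + 42*√6 ≈ -7.1567e+5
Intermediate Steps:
D = 30976 (D = (-176)² = 30976)
y = 45553 (y = 84854 - 39301 = 45553)
q(J) = -3*√2*√J (q(J) = -3*√(J + J) = -3*√2*√J)
C = 889343 - 42*√6 (C = 7*(-3*√2*√12 + 127049) = 7*(-3*√2*2*√3 + 127049) = 7*(-6*√6 + 127049) = 7*(127049 - 6*√6) = 889343 - 42*√6 ≈ 8.8924e+5)
((D + y) + 97039) - C = ((30976 + 45553) + 97039) - (889343 - 42*√6) = (76529 + 97039) + (-889343 + 42*√6) = 173568 + (-889343 + 42*√6) = -715775 + 42*√6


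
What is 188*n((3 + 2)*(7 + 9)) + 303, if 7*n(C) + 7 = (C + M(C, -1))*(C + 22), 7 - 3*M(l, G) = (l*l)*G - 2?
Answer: 42501213/7 ≈ 6.0716e+6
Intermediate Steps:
M(l, G) = 3 - G*l²/3 (M(l, G) = 7/3 - ((l*l)*G - 2)/3 = 7/3 - (l²*G - 2)/3 = 7/3 - (G*l² - 2)/3 = 7/3 - (-2 + G*l²)/3 = 7/3 + (⅔ - G*l²/3) = 3 - G*l²/3)
n(C) = -1 + (22 + C)*(3 + C + C²/3)/7 (n(C) = -1 + ((C + (3 - ⅓*(-1)*C²))*(C + 22))/7 = -1 + ((C + (3 + C²/3))*(22 + C))/7 = -1 + ((3 + C + C²/3)*(22 + C))/7 = -1 + ((22 + C)*(3 + C + C²/3))/7 = -1 + (22 + C)*(3 + C + C²/3)/7)
188*n((3 + 2)*(7 + 9)) + 303 = 188*(59/7 + ((3 + 2)*(7 + 9))³/21 + 25*((3 + 2)*(7 + 9))/7 + 25*((3 + 2)*(7 + 9))²/21) + 303 = 188*(59/7 + (5*16)³/21 + 25*(5*16)/7 + 25*(5*16)²/21) + 303 = 188*(59/7 + (1/21)*80³ + (25/7)*80 + (25/21)*80²) + 303 = 188*(59/7 + (1/21)*512000 + 2000/7 + (25/21)*6400) + 303 = 188*(59/7 + 512000/21 + 2000/7 + 160000/21) + 303 = 188*(226059/7) + 303 = 42499092/7 + 303 = 42501213/7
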